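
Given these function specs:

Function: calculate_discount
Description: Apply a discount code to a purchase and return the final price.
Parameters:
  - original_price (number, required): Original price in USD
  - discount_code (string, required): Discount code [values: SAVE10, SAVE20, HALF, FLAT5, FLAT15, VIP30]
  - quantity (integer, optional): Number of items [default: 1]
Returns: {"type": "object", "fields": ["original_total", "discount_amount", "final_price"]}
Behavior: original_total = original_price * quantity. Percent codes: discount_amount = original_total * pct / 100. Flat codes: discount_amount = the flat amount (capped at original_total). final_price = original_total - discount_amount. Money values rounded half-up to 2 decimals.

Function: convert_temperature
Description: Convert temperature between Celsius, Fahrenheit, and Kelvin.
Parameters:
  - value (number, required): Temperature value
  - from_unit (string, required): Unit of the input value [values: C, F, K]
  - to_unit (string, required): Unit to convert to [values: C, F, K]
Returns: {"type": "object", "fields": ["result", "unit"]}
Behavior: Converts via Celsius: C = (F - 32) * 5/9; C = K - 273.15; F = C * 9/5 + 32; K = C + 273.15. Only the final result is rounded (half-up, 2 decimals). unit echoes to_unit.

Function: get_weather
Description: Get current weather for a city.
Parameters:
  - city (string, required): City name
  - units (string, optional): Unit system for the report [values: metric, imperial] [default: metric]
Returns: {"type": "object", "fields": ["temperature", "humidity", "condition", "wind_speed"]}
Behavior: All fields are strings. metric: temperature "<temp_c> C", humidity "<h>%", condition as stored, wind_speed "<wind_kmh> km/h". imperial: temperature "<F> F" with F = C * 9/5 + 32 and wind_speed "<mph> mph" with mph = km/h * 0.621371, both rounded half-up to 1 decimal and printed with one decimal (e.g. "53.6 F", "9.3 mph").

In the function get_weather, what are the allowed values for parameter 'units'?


The get_weather spec declares:
  - units (string, optional): Unit system for the report [values: metric, imperial] [default: metric]
Allowed values:
metric, imperial


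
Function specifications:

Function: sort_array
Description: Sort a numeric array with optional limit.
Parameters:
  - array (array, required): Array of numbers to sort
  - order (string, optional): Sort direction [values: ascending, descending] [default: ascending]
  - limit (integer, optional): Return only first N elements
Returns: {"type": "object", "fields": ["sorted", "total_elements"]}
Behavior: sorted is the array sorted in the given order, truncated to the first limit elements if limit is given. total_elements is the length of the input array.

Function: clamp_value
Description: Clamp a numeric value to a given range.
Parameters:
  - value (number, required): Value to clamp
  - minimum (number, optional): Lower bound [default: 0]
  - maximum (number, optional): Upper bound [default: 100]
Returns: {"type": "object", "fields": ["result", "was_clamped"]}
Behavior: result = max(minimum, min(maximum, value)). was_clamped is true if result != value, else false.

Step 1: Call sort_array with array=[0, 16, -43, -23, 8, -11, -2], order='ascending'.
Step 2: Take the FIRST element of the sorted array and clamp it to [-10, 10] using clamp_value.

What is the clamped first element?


Step 1: sort_array(order=ascending)
  sorted: [-43, -23, -11, -2, 0, 8, 16]
  -> first element = -43
Step 2: clamp_value(value=-43, minimum=-10, maximum=10)
  result = max(-10, min(10, -43)) = max(-10, -43) = -10
  was_clamped = (-10 != -43) = true
  -> result = -10
-10


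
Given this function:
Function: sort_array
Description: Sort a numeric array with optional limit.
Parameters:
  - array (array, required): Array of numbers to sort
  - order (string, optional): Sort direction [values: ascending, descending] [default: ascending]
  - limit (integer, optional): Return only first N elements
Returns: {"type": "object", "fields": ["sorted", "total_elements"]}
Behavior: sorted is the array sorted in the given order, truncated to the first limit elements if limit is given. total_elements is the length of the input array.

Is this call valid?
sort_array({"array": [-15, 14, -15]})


Checking all required parameters present and types match... All valid.
Valid


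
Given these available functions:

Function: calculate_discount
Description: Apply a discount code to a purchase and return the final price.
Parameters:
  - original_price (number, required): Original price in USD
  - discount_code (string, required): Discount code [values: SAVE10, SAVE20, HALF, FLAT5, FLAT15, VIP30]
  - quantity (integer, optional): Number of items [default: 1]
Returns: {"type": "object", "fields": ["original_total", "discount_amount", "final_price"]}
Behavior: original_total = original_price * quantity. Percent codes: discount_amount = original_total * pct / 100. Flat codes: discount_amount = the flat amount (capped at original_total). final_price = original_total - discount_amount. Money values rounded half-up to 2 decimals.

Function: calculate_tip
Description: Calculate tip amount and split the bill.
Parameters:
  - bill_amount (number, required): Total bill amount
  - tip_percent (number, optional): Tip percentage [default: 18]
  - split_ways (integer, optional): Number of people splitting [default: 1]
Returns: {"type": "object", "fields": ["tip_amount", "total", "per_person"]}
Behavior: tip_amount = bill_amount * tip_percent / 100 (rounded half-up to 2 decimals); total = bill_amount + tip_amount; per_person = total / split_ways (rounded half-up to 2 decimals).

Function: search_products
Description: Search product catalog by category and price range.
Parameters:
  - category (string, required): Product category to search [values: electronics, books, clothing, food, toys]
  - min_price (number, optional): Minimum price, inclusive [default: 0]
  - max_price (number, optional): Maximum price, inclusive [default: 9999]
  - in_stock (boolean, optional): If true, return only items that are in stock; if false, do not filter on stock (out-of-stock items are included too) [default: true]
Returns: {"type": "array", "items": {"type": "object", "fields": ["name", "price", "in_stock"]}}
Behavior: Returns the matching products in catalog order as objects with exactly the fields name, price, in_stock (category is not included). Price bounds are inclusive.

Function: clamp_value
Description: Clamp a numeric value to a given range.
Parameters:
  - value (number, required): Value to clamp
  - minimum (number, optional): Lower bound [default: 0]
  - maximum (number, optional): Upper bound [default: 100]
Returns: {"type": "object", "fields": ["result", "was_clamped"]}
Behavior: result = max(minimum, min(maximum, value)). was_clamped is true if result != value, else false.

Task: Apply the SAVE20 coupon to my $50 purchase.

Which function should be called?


The task needs a function whose description is: Apply a discount code to a purchase and return the final price.
calculate_discount


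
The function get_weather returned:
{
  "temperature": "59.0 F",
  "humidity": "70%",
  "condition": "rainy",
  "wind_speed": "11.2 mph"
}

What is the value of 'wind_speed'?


11.2 mph


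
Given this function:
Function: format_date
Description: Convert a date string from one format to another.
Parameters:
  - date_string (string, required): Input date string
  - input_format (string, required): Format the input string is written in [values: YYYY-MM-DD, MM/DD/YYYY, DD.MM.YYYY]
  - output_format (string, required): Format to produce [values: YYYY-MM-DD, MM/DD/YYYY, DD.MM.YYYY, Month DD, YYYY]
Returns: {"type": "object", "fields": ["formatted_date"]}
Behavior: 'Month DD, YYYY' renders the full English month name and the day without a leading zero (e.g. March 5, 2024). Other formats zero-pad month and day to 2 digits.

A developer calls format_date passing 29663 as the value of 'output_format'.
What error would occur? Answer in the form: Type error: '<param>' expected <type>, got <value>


Spec: 'output_format' is declared as string; 29663 is an integer.
Type error: 'output_format' expected string, got 29663


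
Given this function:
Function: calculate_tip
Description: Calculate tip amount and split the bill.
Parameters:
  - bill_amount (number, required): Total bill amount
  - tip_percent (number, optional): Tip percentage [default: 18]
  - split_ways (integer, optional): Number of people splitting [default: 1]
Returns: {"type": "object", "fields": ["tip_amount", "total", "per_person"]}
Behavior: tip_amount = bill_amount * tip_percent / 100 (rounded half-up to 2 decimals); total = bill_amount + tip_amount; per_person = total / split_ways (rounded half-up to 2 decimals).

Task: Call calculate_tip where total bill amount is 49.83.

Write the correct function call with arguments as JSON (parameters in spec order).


Mapping each described value to its parameter name:
  'Total bill amount' -> bill_amount = 49.83
calculate_tip({"bill_amount": 49.83})


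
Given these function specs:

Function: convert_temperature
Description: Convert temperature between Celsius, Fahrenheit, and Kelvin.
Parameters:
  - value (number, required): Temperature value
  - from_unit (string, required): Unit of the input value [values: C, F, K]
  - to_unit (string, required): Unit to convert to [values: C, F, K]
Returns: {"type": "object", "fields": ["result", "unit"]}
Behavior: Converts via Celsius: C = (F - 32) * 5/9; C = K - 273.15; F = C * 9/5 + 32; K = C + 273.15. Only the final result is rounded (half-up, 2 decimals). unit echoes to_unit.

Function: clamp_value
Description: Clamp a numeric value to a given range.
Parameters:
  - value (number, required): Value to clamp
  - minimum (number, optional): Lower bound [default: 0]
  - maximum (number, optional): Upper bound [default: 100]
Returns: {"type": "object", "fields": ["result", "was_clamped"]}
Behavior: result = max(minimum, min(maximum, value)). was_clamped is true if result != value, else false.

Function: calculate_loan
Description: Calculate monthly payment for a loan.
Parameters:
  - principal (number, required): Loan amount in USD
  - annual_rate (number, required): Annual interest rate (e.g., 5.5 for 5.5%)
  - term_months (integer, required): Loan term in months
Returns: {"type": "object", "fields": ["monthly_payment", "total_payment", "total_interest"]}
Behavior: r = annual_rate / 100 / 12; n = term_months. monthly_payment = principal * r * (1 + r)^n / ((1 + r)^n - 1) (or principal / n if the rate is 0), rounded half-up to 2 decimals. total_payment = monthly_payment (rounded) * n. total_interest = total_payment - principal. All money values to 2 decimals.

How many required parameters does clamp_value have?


Parameters of clamp_value: value (required), minimum (optional), maximum (optional)
Required count:
1


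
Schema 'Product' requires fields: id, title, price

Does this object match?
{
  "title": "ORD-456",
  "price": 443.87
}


Checking required fields...
Missing: id
Invalid - missing required field 'id'


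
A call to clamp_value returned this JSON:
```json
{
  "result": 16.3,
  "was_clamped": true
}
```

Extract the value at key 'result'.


16.3


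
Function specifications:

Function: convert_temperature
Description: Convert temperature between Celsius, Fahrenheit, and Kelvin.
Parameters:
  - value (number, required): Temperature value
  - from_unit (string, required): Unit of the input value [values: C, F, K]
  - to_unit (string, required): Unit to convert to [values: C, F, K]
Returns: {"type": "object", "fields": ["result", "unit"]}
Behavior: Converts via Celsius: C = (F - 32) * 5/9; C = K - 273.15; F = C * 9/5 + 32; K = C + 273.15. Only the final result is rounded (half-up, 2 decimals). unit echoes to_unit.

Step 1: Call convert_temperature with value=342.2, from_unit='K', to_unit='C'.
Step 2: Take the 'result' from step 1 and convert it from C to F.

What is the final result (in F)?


Step 1: convert_temperature(value=342.2, from_unit=K, to_unit=C)
  To C: 342.2 - 273.15 = 69.05
  Target is C: 69.05
  Round to 2 decimals: 69.05
  -> result = 69.05 C
Step 2: convert_temperature(value=69.05, from_unit=C, to_unit=F)
  Input already in C: 69.05
  To F: 69.05 * 9/5 + 32 = 156.29
  Round to 2 decimals: 156.29
  -> result = 156.29 F
156.29 F


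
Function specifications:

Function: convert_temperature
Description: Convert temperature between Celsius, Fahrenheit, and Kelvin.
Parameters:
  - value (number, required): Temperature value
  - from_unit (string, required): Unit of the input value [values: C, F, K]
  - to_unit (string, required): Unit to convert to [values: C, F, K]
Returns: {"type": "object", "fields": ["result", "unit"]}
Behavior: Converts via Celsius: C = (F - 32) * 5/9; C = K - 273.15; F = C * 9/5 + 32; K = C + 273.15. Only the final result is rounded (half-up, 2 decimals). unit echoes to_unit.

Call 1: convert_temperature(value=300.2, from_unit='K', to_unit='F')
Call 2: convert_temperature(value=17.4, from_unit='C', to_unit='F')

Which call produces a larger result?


Call 1:
  To C: 300.2 - 273.15 = 27.05
  To F: 27.05 * 9/5 + 32 = 80.69
  Round to 2 decimals: 80.69
  -> 80.69 F
Call 2:
  Input already in C: 17.4
  To F: 17.4 * 9/5 + 32 = 63.32
  Round to 2 decimals: 63.32
  -> 63.32 F
Call 1 (80.69 F)


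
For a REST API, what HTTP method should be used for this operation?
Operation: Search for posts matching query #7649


GET = read, POST = create, PUT = update/replace, DELETE = remove
This operation is a read.
GET


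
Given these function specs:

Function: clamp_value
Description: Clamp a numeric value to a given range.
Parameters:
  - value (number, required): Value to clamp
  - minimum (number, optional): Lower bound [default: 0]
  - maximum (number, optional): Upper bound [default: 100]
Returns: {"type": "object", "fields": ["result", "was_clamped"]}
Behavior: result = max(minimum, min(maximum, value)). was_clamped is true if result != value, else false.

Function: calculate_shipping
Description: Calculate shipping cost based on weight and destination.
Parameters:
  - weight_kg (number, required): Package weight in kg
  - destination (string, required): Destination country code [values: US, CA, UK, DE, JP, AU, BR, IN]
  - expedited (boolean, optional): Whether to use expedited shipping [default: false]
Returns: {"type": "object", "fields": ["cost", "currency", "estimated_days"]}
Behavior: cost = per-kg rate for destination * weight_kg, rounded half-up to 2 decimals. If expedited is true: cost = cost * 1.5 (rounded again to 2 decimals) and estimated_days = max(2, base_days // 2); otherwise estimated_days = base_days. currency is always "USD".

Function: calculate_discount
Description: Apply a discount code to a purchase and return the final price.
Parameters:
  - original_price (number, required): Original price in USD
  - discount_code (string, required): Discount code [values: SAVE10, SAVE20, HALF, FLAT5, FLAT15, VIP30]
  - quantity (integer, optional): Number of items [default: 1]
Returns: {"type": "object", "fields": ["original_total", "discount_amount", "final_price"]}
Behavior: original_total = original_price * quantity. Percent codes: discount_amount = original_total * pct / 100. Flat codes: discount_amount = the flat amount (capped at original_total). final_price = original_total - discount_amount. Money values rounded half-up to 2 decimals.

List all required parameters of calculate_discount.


Parameters of calculate_discount and their required/optional flag:
  original_price: required
  discount_code: required
  quantity: optional
discount_code, original_price


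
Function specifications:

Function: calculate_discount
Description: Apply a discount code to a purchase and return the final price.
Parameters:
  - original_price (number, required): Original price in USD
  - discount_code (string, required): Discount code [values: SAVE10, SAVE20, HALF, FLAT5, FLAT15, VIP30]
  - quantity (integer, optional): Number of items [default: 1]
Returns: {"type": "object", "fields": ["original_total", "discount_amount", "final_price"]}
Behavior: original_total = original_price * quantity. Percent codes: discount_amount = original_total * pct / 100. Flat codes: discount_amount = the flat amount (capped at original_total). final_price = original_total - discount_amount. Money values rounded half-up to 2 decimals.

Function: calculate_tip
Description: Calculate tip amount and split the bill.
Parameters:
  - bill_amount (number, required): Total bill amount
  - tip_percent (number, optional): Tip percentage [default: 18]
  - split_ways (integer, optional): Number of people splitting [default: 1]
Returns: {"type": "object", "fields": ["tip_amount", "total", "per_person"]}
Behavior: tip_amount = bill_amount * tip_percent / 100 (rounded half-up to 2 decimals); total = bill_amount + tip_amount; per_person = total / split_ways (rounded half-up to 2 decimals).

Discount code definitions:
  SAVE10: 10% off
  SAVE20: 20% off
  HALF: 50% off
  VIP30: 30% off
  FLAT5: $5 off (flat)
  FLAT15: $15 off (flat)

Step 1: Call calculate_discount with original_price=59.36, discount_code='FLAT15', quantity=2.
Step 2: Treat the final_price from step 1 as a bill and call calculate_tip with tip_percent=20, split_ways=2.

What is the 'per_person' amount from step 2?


Step 1: calculate_discount(original_price=59.36, discount_code=FLAT15, quantity=2)
  original_total = 59.36 * 2 = 118.72
  FLAT15 = $15 flat: discount_amount = min(15.00, 118.72) = 15.00
  final_price = 118.72 - 15.00 = 103.72
  -> final_price = 103.72
Step 2: calculate_tip(bill_amount=103.72, tip_percent=20, split_ways=2)
  tip_amount = 103.72 * 20/100 = 20.744 -> 20.74
  total = 103.72 + 20.74 = 124.46
  per_person = 124.46 / 2 = 62.23 -> 62.23
  -> per_person = 62.23
$62.23


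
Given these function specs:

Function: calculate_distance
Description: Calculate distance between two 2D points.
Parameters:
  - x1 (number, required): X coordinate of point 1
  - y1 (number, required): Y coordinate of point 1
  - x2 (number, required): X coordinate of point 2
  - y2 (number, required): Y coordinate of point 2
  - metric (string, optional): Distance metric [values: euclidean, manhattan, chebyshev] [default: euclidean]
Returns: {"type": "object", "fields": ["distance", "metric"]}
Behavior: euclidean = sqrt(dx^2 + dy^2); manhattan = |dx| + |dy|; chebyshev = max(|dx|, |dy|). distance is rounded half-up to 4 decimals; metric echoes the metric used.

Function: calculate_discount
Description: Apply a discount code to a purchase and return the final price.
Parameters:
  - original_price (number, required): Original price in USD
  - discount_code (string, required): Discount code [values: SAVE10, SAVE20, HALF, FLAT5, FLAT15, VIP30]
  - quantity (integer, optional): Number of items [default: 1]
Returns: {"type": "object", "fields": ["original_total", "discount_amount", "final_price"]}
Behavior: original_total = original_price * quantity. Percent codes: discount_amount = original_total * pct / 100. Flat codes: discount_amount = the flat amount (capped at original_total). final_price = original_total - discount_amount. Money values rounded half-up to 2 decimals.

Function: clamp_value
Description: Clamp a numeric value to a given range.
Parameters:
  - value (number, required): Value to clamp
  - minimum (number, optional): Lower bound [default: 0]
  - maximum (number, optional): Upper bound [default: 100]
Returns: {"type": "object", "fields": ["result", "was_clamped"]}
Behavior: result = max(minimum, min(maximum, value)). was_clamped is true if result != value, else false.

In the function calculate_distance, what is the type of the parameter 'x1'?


The calculate_distance spec declares:
  - x1 (number, required): X coordinate of point 1
Type:
number


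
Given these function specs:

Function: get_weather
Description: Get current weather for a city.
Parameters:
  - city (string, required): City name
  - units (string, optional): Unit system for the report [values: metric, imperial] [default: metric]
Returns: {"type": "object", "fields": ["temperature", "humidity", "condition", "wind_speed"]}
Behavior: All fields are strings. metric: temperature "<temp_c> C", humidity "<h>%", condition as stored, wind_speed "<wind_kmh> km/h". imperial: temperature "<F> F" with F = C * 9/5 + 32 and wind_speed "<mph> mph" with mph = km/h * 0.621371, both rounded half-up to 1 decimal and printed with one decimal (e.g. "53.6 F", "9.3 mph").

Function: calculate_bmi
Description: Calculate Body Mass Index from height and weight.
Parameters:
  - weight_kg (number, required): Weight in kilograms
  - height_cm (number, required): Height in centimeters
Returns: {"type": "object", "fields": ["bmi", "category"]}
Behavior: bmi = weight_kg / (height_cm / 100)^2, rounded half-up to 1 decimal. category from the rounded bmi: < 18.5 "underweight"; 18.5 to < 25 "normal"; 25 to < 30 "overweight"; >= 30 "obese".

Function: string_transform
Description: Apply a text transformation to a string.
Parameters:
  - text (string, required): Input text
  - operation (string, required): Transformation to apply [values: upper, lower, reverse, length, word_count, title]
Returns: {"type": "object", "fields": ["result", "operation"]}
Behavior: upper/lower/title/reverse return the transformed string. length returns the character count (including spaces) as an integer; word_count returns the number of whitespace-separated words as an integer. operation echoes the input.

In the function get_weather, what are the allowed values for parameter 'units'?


The get_weather spec declares:
  - units (string, optional): Unit system for the report [values: metric, imperial] [default: metric]
Allowed values:
metric, imperial


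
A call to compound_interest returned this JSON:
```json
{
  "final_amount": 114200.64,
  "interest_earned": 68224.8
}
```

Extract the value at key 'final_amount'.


114200.64


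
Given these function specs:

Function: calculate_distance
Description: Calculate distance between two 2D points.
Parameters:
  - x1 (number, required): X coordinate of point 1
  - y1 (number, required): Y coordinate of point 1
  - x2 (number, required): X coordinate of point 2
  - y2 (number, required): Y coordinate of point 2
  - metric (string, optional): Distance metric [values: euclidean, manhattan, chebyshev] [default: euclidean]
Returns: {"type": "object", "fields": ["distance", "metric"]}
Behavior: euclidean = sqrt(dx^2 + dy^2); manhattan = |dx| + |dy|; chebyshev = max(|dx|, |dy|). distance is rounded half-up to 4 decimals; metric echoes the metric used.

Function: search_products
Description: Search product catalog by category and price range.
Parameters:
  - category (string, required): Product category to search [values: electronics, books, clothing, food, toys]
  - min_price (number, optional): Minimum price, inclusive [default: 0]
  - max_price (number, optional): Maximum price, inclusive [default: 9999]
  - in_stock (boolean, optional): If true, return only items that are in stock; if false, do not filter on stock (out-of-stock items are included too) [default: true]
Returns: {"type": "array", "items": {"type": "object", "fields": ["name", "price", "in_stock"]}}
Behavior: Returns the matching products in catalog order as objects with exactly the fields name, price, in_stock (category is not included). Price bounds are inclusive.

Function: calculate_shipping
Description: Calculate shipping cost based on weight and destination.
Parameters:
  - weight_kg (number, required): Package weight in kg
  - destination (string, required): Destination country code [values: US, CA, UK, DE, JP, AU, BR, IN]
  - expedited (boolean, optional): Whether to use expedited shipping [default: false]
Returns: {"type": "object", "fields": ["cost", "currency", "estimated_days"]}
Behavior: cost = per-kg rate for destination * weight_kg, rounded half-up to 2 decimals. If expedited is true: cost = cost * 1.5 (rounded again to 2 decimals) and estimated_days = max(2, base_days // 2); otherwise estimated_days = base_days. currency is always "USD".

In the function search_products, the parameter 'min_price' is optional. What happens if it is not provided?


The search_products spec declares:
  - min_price (number, optional): Minimum price, inclusive [default: 0]
It defaults to 0


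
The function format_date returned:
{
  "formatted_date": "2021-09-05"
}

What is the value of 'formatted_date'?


2021-09-05


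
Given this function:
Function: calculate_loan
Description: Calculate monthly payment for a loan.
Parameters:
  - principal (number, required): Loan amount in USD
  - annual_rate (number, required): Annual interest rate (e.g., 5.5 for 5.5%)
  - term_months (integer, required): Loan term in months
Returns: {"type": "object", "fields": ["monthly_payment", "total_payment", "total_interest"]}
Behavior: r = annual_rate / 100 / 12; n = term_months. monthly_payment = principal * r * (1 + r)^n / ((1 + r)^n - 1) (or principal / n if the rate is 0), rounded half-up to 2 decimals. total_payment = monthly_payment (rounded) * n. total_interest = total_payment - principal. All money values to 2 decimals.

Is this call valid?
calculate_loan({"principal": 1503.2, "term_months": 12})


Checking required parameters...
Missing required parameter: annual_rate
Invalid - missing required parameter 'annual_rate'


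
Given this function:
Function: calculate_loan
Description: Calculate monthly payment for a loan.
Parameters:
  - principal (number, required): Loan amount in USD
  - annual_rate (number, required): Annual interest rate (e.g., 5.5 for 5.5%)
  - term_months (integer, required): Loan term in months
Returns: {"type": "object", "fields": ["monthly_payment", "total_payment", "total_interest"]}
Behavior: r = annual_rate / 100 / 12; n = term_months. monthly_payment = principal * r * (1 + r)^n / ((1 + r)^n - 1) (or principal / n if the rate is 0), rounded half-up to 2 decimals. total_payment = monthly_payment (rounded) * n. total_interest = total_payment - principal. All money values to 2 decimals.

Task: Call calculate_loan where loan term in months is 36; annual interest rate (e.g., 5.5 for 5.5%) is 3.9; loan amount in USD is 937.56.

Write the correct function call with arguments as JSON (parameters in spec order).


Mapping each described value to its parameter name:
  'Loan term in months' -> term_months = 36
  'Annual interest rate (e.g., 5.5 for 5.5%)' -> annual_rate = 3.9
  'Loan amount in USD' -> principal = 937.56
calculate_loan({"principal": 937.56, "annual_rate": 3.9, "term_months": 36})


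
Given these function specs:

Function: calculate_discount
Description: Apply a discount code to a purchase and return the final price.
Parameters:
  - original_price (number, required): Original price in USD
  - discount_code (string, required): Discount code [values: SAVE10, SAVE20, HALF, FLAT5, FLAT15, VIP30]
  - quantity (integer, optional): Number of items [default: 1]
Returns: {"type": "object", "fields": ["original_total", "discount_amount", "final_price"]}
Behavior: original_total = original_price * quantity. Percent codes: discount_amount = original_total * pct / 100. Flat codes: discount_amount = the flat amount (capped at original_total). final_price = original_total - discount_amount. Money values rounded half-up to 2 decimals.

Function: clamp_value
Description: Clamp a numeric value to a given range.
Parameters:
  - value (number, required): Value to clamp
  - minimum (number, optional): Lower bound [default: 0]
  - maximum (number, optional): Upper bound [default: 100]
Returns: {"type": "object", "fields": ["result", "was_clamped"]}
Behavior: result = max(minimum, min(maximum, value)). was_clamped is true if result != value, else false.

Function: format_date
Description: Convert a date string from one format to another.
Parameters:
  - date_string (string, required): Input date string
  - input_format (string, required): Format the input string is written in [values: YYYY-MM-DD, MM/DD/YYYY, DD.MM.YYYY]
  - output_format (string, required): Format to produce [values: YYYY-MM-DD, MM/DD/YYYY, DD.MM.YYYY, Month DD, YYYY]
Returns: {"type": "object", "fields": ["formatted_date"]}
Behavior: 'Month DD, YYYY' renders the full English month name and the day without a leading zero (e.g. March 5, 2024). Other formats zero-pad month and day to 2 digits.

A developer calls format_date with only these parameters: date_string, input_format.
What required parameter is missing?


Required parameters: date_string, input_format, output_format
Provided: date_string, input_format
Missing: output_format
output_format


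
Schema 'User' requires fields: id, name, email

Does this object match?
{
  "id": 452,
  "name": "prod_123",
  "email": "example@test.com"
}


Checking required fields... All present.
Valid - all required fields present


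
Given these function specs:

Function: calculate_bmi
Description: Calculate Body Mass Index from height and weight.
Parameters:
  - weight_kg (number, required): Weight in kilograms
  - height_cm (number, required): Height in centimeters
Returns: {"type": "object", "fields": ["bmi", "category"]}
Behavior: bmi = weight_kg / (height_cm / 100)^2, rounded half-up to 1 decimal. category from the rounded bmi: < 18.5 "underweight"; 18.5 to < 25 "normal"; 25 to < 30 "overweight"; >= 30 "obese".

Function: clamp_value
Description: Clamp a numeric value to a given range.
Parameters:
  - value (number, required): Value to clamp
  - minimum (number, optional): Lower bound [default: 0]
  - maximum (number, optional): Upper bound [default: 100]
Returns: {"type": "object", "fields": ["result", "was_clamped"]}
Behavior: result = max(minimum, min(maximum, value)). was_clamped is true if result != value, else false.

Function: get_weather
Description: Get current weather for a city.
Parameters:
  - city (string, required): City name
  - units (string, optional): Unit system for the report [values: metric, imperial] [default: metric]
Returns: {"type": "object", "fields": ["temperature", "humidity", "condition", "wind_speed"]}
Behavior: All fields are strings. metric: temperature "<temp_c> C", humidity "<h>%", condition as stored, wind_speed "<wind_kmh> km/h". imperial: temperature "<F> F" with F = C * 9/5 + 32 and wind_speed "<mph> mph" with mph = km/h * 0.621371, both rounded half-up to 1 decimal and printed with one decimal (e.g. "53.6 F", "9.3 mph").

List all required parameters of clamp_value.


Parameters of clamp_value and their required/optional flag:
  value: required
  minimum: optional
  maximum: optional
value


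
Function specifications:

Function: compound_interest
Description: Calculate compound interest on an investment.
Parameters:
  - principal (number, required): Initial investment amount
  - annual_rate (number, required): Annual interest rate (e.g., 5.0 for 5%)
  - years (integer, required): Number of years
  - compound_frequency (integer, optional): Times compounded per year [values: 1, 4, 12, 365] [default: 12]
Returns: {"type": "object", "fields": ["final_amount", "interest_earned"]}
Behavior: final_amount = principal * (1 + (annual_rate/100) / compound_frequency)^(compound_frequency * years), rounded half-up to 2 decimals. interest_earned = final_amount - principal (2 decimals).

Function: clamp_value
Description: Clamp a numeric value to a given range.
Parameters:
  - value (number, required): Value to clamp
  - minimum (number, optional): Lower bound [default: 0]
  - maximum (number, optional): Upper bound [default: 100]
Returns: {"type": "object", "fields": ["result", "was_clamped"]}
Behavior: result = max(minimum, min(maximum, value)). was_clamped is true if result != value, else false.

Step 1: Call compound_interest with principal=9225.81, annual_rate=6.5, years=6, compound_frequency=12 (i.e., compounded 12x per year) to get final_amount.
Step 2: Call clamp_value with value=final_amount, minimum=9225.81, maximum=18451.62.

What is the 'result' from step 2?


Step 1: compound_interest
  rate per period = 6.5/100/12 = 0.005416666667 (keep full precision); periods = 12 * 6 = 72
  (1 + 0.005416666667)^72 = 1.47542716
  final_amount = 9225.81 * 1.47542716 = 13612.01066 -> 13612.01
  interest_earned = 13612.01 - 9225.81 = 4386.20
  -> final_amount = 13612.01
Step 2: clamp_value(value=13612.01, minimum=9225.81, maximum=18451.62)
  result = max(9225.81, min(18451.62, 13612.01)) = max(9225.81, 13612.01) = 13612.01
  was_clamped = (13612.01 != 13612.01) = false
  -> result = 13612.01
13612.01


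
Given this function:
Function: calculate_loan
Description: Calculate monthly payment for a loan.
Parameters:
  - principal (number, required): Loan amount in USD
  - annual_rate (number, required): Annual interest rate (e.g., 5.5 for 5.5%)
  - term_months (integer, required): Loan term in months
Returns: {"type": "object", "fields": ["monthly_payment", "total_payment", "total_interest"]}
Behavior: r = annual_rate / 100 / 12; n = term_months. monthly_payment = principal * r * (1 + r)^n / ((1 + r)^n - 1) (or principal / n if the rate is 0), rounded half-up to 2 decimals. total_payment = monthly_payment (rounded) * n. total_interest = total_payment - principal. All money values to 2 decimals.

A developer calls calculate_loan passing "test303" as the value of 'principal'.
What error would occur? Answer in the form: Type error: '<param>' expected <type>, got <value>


Spec: 'principal' is declared as number; "test303" is a string.
Type error: 'principal' expected number, got "test303"


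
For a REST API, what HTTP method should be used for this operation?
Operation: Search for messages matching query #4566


GET = read, POST = create, PUT = update/replace, DELETE = remove
This operation is a read.
GET


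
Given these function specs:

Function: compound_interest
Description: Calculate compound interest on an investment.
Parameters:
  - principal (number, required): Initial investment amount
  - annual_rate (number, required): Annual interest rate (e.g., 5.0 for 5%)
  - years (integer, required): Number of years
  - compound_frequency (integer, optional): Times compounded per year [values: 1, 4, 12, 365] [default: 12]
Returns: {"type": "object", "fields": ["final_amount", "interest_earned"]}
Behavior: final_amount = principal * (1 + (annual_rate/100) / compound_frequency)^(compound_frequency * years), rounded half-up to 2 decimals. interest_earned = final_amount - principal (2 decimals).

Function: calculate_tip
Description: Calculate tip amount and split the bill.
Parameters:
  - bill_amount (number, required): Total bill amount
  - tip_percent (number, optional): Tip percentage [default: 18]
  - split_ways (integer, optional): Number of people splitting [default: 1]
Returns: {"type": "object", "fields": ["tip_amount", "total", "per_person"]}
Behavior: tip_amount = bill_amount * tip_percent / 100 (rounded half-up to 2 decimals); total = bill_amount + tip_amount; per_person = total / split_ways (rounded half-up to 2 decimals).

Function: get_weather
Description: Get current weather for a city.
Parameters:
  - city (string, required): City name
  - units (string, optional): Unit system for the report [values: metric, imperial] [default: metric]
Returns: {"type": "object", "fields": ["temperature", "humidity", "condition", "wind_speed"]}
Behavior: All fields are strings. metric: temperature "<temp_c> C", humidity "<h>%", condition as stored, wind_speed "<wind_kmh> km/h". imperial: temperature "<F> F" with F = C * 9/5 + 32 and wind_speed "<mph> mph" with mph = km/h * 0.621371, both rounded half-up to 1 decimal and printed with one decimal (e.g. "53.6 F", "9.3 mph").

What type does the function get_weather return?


The get_weather spec declares Returns: {"type": "object", "fields": ["temperature", "humidity", "condition", "wind_speed"]}
Type:
object


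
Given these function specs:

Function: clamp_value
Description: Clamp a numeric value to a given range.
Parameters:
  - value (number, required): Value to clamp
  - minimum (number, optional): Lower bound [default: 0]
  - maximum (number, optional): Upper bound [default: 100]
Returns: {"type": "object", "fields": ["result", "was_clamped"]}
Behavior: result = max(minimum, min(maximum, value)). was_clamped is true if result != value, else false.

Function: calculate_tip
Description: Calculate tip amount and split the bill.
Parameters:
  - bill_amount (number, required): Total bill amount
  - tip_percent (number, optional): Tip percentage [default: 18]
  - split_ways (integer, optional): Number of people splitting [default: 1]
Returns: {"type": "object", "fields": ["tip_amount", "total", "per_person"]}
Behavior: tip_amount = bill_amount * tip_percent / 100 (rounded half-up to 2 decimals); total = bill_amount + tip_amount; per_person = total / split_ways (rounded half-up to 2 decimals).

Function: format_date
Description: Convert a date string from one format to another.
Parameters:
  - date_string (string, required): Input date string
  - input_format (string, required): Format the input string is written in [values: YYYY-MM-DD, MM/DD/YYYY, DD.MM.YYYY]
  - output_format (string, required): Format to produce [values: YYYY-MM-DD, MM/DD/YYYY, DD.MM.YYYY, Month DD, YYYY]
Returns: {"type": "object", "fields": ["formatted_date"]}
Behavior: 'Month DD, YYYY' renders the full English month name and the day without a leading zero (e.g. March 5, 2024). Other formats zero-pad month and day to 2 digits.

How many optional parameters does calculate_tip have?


Parameters of calculate_tip: bill_amount (required), tip_percent (optional), split_ways (optional)
Optional count:
2


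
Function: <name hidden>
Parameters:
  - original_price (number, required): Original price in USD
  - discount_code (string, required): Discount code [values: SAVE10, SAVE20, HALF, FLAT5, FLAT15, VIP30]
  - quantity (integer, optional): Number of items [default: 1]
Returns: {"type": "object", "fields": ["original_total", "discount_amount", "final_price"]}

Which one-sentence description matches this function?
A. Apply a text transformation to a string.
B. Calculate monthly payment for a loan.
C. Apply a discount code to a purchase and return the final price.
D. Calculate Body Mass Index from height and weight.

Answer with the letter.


Parameters original_price, discount_code, quantity and return ["original_total", "discount_amount", "final_price"] fit: Apply a discount code to a purchase and return the final price.
C


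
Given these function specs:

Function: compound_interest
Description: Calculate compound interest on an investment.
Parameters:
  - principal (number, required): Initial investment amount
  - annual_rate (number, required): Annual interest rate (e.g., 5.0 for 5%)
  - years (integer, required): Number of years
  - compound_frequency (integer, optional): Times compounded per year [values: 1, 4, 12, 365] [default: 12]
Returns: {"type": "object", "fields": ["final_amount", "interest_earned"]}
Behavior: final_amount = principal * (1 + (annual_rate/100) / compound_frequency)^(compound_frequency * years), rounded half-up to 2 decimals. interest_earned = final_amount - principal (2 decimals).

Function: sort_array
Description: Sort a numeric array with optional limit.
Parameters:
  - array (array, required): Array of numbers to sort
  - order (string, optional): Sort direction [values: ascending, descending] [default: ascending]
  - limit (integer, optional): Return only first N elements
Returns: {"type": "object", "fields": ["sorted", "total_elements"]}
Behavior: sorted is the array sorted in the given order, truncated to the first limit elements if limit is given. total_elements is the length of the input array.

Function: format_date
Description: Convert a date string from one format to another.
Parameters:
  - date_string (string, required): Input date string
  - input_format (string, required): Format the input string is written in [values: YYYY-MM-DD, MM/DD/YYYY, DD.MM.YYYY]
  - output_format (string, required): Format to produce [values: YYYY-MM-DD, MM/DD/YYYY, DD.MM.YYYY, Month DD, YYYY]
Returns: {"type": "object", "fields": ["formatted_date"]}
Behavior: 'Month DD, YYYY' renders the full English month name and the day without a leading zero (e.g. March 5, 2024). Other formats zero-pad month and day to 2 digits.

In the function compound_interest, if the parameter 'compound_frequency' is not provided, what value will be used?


The compound_interest spec declares:
  - compound_frequency (integer, optional): Times compounded per year [values: 1, 4, 12, 365] [default: 12]
Default:
12
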